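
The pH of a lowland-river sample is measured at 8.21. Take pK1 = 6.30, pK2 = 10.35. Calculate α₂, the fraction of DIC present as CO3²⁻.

α₂ = 1 / (1 + [H⁺]/K2 + [H⁺]²/(K1K2)) = 1 / (1 + 10^+2.14 + 10^+0.23)
   = 1 / (1 + 138.04 + 1.6982) = 1/140.74 = 0.007105

α₂ = 0.00711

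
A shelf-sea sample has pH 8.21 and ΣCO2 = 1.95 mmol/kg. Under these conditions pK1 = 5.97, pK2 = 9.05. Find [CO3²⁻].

α₂ = 1 / (1 + [H⁺]/K2 + [H⁺]²/(K1K2)) = 1 / (1 + 10^+0.84 + 10^-1.40)
   = 1 / (1 + 6.9183 + 0.039811) = 1/7.9581 = 0.1257
[CO3²⁻] = α₂ × DIC = 0.1257 × 1.95 = 0.245 mmol/kg

[CO3²⁻] = 0.245 mmol/kg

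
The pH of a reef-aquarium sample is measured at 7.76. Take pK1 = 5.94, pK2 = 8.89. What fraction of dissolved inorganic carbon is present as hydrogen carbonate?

α₁ = 1 / (1 + [H⁺]/K1 + K2/[H⁺]) = 1 / (1 + 10^-1.82 + 10^-1.13)
   = 1 / (1 + 0.015136 + 0.074131) = 1/1.0893 = 0.9180

α₁ = 0.918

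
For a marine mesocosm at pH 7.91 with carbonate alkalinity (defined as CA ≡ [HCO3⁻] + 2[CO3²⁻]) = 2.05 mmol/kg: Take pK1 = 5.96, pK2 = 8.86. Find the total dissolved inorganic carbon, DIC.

CA = [HCO3⁻] + 2[CO3²⁻] = (α₁ + 2α₂)·DIC
At pH 7.91: [H⁺]/K1 = 10^-1.95 = 0.011220, K2/[H⁺] = 10^-0.95 = 0.11220
α₁ = 1/(1 + 0.011220 + 0.11220) = 1/1.1234 = 0.8901; α₂ = α₁·K2/[H⁺] = 0.09988
α₁ + 2α₂ = 1.0899
DIC = CA / (α₁ + 2α₂) = 2.05 / 1.0899 = 1.88 mmol/kg

DIC = 1.88 mmol/kg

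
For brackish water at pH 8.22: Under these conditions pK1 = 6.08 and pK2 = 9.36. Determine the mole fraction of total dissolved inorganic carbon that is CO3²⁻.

α₂ = 1 / (1 + [H⁺]/K2 + [H⁺]²/(K1K2)) = 1 / (1 + 10^+1.14 + 10^-1.00)
   = 1 / (1 + 13.804 + 0.10000) = 1/14.904 = 0.06710

α₂ = 0.0671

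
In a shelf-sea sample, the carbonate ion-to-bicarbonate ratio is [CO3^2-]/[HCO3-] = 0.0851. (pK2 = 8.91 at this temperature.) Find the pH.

From K2 = [H⁺][CO3^2-]/[HCO3-]:  pH = pK2 + log₁₀([CO3^2-]/[HCO3-])
log₁₀(0.0851) = -1.070
pH = 8.91 + (-1.070) = 7.84

pH = 7.84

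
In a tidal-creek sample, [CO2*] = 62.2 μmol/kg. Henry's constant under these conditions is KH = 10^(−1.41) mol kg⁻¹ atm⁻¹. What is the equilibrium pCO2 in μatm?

pCO2 = 1600 μatm

KH = 10^(−1.41) = 3.890×10^-2 mol kg⁻¹ atm⁻¹
pCO2 = [CO2*]/KH = 62.2×10^-6 / 3.890×10^-2 = 1.60×10^-3 atm = 1600 μatm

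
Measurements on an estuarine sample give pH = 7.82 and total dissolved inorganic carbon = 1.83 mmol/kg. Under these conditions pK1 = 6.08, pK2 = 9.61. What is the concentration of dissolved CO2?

[CO2*] = 0.0322 mmol/kg

α₀ = 1 / (1 + K1/[H⁺] + K1K2/[H⁺]²) = 1 / (1 + 10^+1.74 + 10^-0.05)
   = 1 / (1 + 54.954 + 0.89125) = 1/56.845 = 0.01759
[CO2*] = α₀ × DIC = 0.01759 × 1.83 = 0.0322 mmol/kg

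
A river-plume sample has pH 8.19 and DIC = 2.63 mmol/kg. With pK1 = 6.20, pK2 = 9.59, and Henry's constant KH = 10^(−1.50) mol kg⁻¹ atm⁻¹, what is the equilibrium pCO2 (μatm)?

pCO2 = 810 μatm

α₀ = 1 / (1 + K1/[H⁺] + K1K2/[H⁺]²) = 1 / (1 + 10^+1.99 + 10^+0.59)
   = 1 / (1 + 97.724 + 3.8905) = 1/102.61 = 0.009745
[CO2*] = α₀ × DIC = 0.009745 × 2.63 = 0.02563 mmol/kg
pCO2 = [CO2*]/KH = 2.563×10^-5 / 3.162×10^-2 = 810 μatm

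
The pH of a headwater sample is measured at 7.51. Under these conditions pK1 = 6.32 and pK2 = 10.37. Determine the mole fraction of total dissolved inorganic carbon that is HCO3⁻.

α₁ = 1 / (1 + [H⁺]/K1 + K2/[H⁺]) = 1 / (1 + 10^-1.19 + 10^-2.86)
   = 1 / (1 + 0.064565 + 0.0013804) = 1/1.0659 = 0.9381

α₁ = 0.938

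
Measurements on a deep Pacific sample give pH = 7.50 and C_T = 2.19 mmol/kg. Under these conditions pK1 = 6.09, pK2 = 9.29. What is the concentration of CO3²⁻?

α₂ = 1 / (1 + [H⁺]/K2 + [H⁺]²/(K1K2)) = 1 / (1 + 10^+1.79 + 10^+0.38)
   = 1 / (1 + 61.660 + 2.3988) = 1/65.058 = 0.01537
[CO3²⁻] = α₂ × DIC = 0.01537 × 2.19 = 0.0337 mmol/kg

[CO3²⁻] = 0.0337 mmol/kg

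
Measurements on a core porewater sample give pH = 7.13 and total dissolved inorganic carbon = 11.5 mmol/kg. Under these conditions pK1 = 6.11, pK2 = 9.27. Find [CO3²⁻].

α₂ = 1 / (1 + [H⁺]/K2 + [H⁺]²/(K1K2)) = 1 / (1 + 10^+2.14 + 10^+1.12)
   = 1 / (1 + 138.04 + 13.183) = 1/152.22 = 0.006569
[CO3²⁻] = α₂ × DIC = 0.006569 × 11.5 = 0.0755 mmol/kg

[CO3²⁻] = 0.0755 mmol/kg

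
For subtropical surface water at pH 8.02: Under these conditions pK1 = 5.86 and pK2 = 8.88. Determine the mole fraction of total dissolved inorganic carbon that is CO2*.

α₀ = 1 / (1 + K1/[H⁺] + K1K2/[H⁺]²) = 1 / (1 + 10^+2.16 + 10^+1.30)
   = 1 / (1 + 144.54 + 19.953) = 1/165.50 = 0.006042

α₀ = 0.00604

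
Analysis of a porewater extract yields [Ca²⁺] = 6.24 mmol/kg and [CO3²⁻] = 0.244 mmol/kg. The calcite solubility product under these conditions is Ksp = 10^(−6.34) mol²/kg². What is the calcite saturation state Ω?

Ω = 3.33

Ksp = 10^(−6.34) = 4.571×10^-7
Ω = [Ca²⁺][CO3²⁻]/Ksp = (6.24×10^-3)(0.244×10^-3) / 4.571×10^-7 = 3.33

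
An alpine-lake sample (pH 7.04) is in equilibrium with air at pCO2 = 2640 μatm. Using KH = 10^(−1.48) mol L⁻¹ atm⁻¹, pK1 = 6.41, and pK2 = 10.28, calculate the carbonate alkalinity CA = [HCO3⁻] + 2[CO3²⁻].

[CO2*] = KH · pCO2 = 10^(−1.48) × 2640×10^-6 = 8.742×10^-5 mol/L
α₀ = 1/(1 + K1/[H⁺] + K1K2/[H⁺]²) = 1/(1 + 10^+0.63 + 10^-2.61) = 0.1898
DIC = [CO2*]/α₀ = 8.742×10^-5 / 0.1898 = 0.4605 mmol/L
CA = (α₁ + 2α₂)·DIC = (0.8097 + 2×0.0004659) × 0.4605 = 0.373 mmol/L

CA = 0.373 mmol/L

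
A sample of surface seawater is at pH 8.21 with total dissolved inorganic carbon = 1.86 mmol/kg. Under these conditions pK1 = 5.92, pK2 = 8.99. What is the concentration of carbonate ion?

α₂ = 1 / (1 + [H⁺]/K2 + [H⁺]²/(K1K2)) = 1 / (1 + 10^+0.78 + 10^-1.51)
   = 1 / (1 + 6.0256 + 0.030903) = 1/7.0565 = 0.1417
[CO3²⁻] = α₂ × DIC = 0.1417 × 1.86 = 0.264 mmol/kg

[CO3²⁻] = 0.264 mmol/kg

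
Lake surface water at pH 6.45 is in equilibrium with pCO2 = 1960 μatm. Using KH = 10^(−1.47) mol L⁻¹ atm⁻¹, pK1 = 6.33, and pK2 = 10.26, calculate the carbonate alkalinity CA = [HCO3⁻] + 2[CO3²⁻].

CA = 0.0876 mmol/L

[CO2*] = KH · pCO2 = 10^(−1.47) × 1960×10^-6 = 6.641×10^-5 mol/L
α₀ = 1/(1 + K1/[H⁺] + K1K2/[H⁺]²) = 1/(1 + 10^+0.12 + 10^-3.69) = 0.4313
DIC = [CO2*]/α₀ = 6.641×10^-5 / 0.4313 = 0.1540 mmol/L
CA = (α₁ + 2α₂)·DIC = (0.5686 + 2×8.806×10^-5) × 0.1540 = 0.0876 mmol/L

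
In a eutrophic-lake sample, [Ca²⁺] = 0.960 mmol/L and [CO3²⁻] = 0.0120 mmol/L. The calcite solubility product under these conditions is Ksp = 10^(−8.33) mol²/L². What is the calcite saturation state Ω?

Ω = 2.46

Ksp = 10^(−8.33) = 4.677×10^-9
Ω = [Ca²⁺][CO3²⁻]/Ksp = (0.960×10^-3)(0.0120×10^-3) / 4.677×10^-9 = 2.46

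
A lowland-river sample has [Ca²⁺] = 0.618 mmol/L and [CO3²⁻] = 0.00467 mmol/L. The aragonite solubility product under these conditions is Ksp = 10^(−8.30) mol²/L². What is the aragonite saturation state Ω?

Ω = 0.576

Ksp = 10^(−8.30) = 5.012×10^-9
Ω = [Ca²⁺][CO3²⁻]/Ksp = (0.618×10^-3)(0.00467×10^-3) / 5.012×10^-9 = 0.576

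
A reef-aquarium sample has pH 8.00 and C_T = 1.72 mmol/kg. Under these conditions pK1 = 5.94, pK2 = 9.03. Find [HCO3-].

α₁ = 1 / (1 + [H⁺]/K1 + K2/[H⁺]) = 1 / (1 + 10^-2.06 + 10^-1.03)
   = 1 / (1 + 0.0087096 + 0.093325) = 1/1.1020 = 0.9074
[HCO3⁻] = α₁ × DIC = 0.9074 × 1.72 = 1.56 mmol/kg

[HCO3⁻] = 1.56 mmol/kg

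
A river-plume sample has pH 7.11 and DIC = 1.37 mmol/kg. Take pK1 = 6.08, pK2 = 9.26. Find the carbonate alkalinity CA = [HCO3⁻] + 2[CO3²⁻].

CA = [HCO3⁻] + 2[CO3²⁻] = (α₁ + 2α₂)·DIC
At pH 7.11: [H⁺]/K1 = 10^-1.03 = 0.093325, K2/[H⁺] = 10^-2.15 = 0.0070795
α₁ = 1/(1 + 0.093325 + 0.0070795) = 1/1.1004 = 0.9088; α₂ = α₁·K2/[H⁺] = 0.006434
α₁ + 2α₂ = 0.9216
CA = 0.9216 × 1.37 = 1.26 mmol/kg

CA = 1.26 mmol/kg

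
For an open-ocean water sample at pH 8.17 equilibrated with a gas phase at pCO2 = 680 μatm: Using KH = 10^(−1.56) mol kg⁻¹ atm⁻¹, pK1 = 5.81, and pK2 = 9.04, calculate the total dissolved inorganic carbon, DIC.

DIC = 4.89 mmol/kg

[CO2*] = KH · pCO2 = 10^(−1.56) × 680×10^-6 = 1.873×10^-5 mol/kg
α₀ = 1/(1 + K1/[H⁺] + K1K2/[H⁺]²) = 1/(1 + 10^+2.36 + 10^+1.49) = 0.003832
DIC = [CO2*]/α₀ = 1.873×10^-5 / 0.003832 = 4.89 mmol/kg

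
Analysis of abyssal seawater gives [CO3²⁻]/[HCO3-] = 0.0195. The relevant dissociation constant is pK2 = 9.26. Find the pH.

pH = 7.55

From K2 = [H⁺][CO3²⁻]/[HCO3-]:  pH = pK2 + log₁₀([CO3²⁻]/[HCO3-])
log₁₀(0.0195) = -1.710
pH = 9.26 + (-1.710) = 7.55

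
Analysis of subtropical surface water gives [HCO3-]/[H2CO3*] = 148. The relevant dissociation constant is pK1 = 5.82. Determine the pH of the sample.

From K1 = [H⁺][HCO3-]/[H2CO3*]:  pH = pK1 + log₁₀([HCO3-]/[H2CO3*])
log₁₀(148) = +2.170
pH = 5.82 + (+2.170) = 7.99

pH = 7.99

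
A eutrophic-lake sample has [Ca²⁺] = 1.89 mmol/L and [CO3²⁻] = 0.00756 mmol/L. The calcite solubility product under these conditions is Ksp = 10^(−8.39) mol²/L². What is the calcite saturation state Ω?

Ksp = 10^(−8.39) = 4.074×10^-9
Ω = [Ca²⁺][CO3²⁻]/Ksp = (1.89×10^-3)(0.00756×10^-3) / 4.074×10^-9 = 3.51

Ω = 3.51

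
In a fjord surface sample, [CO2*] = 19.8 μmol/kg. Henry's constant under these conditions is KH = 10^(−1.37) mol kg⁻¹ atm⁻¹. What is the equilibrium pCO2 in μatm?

KH = 10^(−1.37) = 4.266×10^-2 mol kg⁻¹ atm⁻¹
pCO2 = [CO2*]/KH = 19.8×10^-6 / 4.266×10^-2 = 4.64×10^-4 atm = 464 μatm

pCO2 = 464 μatm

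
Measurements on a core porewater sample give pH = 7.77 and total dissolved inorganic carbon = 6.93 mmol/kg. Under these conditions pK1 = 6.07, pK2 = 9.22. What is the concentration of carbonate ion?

α₂ = 1 / (1 + [H⁺]/K2 + [H⁺]²/(K1K2)) = 1 / (1 + 10^+1.45 + 10^-0.25)
   = 1 / (1 + 28.184 + 0.56234) = 1/29.746 = 0.03362
[CO3²⁻] = α₂ × DIC = 0.03362 × 6.93 = 0.233 mmol/kg

[CO3²⁻] = 0.233 mmol/kg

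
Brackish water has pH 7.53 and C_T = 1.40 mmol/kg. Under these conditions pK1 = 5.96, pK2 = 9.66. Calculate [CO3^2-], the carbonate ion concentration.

[CO3²⁻] = 10.0 μmol/kg

α₂ = 1 / (1 + [H⁺]/K2 + [H⁺]²/(K1K2)) = 1 / (1 + 10^+2.13 + 10^+0.56)
   = 1 / (1 + 134.90 + 3.6308) = 1/139.53 = 0.007167
[CO3²⁻] = α₂ × DIC = 0.007167 × 1.40 = 0.0100 mmol/kg = 10.0 μmol/kg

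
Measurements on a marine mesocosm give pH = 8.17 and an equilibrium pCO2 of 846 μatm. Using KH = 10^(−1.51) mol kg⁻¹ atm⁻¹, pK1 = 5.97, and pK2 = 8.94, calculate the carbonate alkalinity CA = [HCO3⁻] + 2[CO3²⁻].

[CO2*] = KH · pCO2 = 10^(−1.51) × 846×10^-6 = 2.614×10^-5 mol/kg
α₀ = 1/(1 + K1/[H⁺] + K1K2/[H⁺]²) = 1/(1 + 10^+2.20 + 10^+1.43) = 0.005365
DIC = [CO2*]/α₀ = 2.614×10^-5 / 0.005365 = 4.873 mmol/kg
CA = (α₁ + 2α₂)·DIC = (0.8502 + 2×0.1444) × 4.873 = 5.55 mmol/kg

CA = 5.55 mmol/kg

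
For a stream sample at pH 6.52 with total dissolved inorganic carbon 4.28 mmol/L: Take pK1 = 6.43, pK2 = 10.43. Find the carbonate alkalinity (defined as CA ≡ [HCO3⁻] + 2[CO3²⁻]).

CA = 2.36 mmol/L

CA = [HCO3⁻] + 2[CO3²⁻] = (α₁ + 2α₂)·DIC
At pH 6.52: [H⁺]/K1 = 10^-0.09 = 0.81283, K2/[H⁺] = 10^-3.91 = 0.00012303
α₁ = 1/(1 + 0.81283 + 0.00012303) = 1/1.8130 = 0.5516; α₂ = α₁·K2/[H⁺] = 6.786×10^-5
α₁ + 2α₂ = 0.5517
CA = 0.5517 × 4.28 = 2.36 mmol/L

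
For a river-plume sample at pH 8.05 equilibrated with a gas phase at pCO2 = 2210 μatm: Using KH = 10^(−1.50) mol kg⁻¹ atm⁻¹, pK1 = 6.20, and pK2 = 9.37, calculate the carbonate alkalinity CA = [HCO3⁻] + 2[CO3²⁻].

[CO2*] = KH · pCO2 = 10^(−1.50) × 2210×10^-6 = 6.989×10^-5 mol/kg
α₀ = 1/(1 + K1/[H⁺] + K1K2/[H⁺]²) = 1/(1 + 10^+1.85 + 10^+0.53) = 0.01330
DIC = [CO2*]/α₀ = 6.989×10^-5 / 0.01330 = 5.254 mmol/kg
CA = (α₁ + 2α₂)·DIC = (0.9416 + 2×0.04507) × 5.254 = 5.42 mmol/kg

CA = 5.42 mmol/kg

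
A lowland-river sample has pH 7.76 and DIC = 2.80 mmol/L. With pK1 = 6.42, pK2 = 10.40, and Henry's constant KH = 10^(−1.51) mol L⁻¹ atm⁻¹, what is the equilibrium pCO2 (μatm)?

α₀ = 1 / (1 + K1/[H⁺] + K1K2/[H⁺]²) = 1 / (1 + 10^+1.34 + 10^-1.30)
   = 1 / (1 + 21.878 + 0.050119) = 1/22.928 = 0.04362
[CO2*] = α₀ × DIC = 0.04362 × 2.80 = 0.1221 mmol/L
pCO2 = [CO2*]/KH = 1.221×10^-4 / 3.090×10^-2 = 3950 μatm

pCO2 = 3950 μatm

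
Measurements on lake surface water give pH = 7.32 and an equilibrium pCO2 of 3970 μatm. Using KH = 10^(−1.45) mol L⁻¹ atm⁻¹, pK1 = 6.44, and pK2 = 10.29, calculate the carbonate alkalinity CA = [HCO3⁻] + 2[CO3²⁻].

[CO2*] = KH · pCO2 = 10^(−1.45) × 3970×10^-6 = 1.409×10^-4 mol/L
α₀ = 1/(1 + K1/[H⁺] + K1K2/[H⁺]²) = 1/(1 + 10^+0.88 + 10^-2.09) = 0.1164
DIC = [CO2*]/α₀ = 1.409×10^-4 / 0.1164 = 1.211 mmol/L
CA = (α₁ + 2α₂)·DIC = (0.8827 + 2×0.0009458) × 1.211 = 1.07 mmol/L

CA = 1.07 mmol/L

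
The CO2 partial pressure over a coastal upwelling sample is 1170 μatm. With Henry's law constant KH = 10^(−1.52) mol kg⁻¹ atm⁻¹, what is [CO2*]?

[CO2*] = 35.3 μmol/kg

KH = 10^(−1.52) = 3.020×10^-2 mol kg⁻¹ atm⁻¹
[CO2*] = KH · pCO2 = 3.020×10^-2 × 1170×10^-6 atm = 3.53×10^-5 mol/kg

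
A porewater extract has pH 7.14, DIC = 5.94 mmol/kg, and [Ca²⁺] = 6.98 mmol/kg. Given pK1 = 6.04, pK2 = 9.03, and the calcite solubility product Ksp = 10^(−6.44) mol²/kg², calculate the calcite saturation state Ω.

Ω = 1.35

α₂ = 1 / (1 + [H⁺]/K2 + [H⁺]²/(K1K2)) = 1 / (1 + 10^+1.89 + 10^+0.79)
   = 1 / (1 + 77.625 + 6.1660) = 1/84.791 = 0.01179
[CO3²⁻] = α₂ × DIC = 0.01179 × 5.94 = 0.07005 mmol/kg
Ksp = 10^(−6.44) = 3.631×10^-7
Ω = [Ca²⁺][CO3²⁻]/Ksp = (6.98×10^-3)(7.005×10^-5) / 3.631×10^-7 = 1.35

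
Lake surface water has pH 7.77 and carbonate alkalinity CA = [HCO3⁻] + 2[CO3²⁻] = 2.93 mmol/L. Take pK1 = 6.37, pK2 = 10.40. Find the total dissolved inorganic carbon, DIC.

CA = [HCO3⁻] + 2[CO3²⁻] = (α₁ + 2α₂)·DIC
At pH 7.77: [H⁺]/K1 = 10^-1.40 = 0.039811, K2/[H⁺] = 10^-2.63 = 0.0023442
α₁ = 1/(1 + 0.039811 + 0.0023442) = 1/1.0422 = 0.9596; α₂ = α₁·K2/[H⁺] = 0.002249
α₁ + 2α₂ = 0.9640
DIC = CA / (α₁ + 2α₂) = 2.93 / 0.9640 = 3.04 mmol/L

DIC = 3.04 mmol/L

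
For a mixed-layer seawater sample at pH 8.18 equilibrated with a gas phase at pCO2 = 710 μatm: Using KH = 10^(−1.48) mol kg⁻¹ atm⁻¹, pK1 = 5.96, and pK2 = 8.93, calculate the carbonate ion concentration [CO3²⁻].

[CO2*] = KH · pCO2 = 10^(−1.48) × 710×10^-6 = 2.351×10^-5 mol/kg
α₀ = 1/(1 + K1/[H⁺] + K1K2/[H⁺]²) = 1/(1 + 10^+2.22 + 10^+1.47) = 0.005090
DIC = [CO2*]/α₀ = 2.351×10^-5 / 0.005090 = 4.619 mmol/kg
[CO3²⁻] = α₂·DIC; α₂ = 0.1502, so [CO3²⁻] = 0.1502 × 4.619 = 0.694 mmol/kg

[CO3²⁻] = 0.694 mmol/kg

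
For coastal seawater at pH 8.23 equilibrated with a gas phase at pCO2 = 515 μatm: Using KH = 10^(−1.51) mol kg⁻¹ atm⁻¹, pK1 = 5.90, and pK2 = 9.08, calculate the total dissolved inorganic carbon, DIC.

DIC = 3.90 mmol/kg

[CO2*] = KH · pCO2 = 10^(−1.51) × 515×10^-6 = 1.592×10^-5 mol/kg
α₀ = 1/(1 + K1/[H⁺] + K1K2/[H⁺]²) = 1/(1 + 10^+2.33 + 10^+1.48) = 0.004082
DIC = [CO2*]/α₀ = 1.592×10^-5 / 0.004082 = 3.90 mmol/kg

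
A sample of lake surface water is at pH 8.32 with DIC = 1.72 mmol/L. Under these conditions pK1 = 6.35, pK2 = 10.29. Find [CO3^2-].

α₂ = 1 / (1 + [H⁺]/K2 + [H⁺]²/(K1K2)) = 1 / (1 + 10^+1.97 + 10^+0.00)
   = 1 / (1 + 93.325 + 1.0000) = 1/95.325 = 0.01049
[CO3²⁻] = α₂ × DIC = 0.01049 × 1.72 = 0.0180 mmol/L = 18.0 μmol/L

[CO3²⁻] = 18.0 μmol/L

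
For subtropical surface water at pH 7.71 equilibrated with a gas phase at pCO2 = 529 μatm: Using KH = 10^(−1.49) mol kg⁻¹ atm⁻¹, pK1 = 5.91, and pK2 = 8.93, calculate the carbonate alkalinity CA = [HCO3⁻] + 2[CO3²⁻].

CA = 1.21 mmol/kg

[CO2*] = KH · pCO2 = 10^(−1.49) × 529×10^-6 = 1.712×10^-5 mol/kg
α₀ = 1/(1 + K1/[H⁺] + K1K2/[H⁺]²) = 1/(1 + 10^+1.80 + 10^+0.58) = 0.01473
DIC = [CO2*]/α₀ = 1.712×10^-5 / 0.01473 = 1.162 mmol/kg
CA = (α₁ + 2α₂)·DIC = (0.9293 + 2×0.05599) × 1.162 = 1.21 mmol/kg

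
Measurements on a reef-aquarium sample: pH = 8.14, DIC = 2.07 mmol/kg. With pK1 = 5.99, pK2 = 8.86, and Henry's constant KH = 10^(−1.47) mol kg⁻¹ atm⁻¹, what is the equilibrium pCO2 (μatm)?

α₀ = 1 / (1 + K1/[H⁺] + K1K2/[H⁺]²) = 1 / (1 + 10^+2.15 + 10^+1.43)
   = 1 / (1 + 141.25 + 26.915) = 1/169.17 = 0.005911
[CO2*] = α₀ × DIC = 0.005911 × 2.07 = 0.01224 mmol/kg = 12.24 μmol/kg
pCO2 = [CO2*]/KH = 1.224×10^-5 / 3.388×10^-2 = 361 μatm

pCO2 = 361 μatm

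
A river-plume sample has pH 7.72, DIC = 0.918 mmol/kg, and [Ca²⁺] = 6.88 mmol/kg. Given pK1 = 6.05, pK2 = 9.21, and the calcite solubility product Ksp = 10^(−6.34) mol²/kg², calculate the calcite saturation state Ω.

α₂ = 1 / (1 + [H⁺]/K2 + [H⁺]²/(K1K2)) = 1 / (1 + 10^+1.49 + 10^-0.18)
   = 1 / (1 + 30.903 + 0.66069) = 1/32.564 = 0.03071
[CO3²⁻] = α₂ × DIC = 0.03071 × 0.918 = 0.02819 mmol/kg
Ksp = 10^(−6.34) = 4.571×10^-7
Ω = [Ca²⁺][CO3²⁻]/Ksp = (6.88×10^-3)(2.819×10^-5) / 4.571×10^-7 = 0.424

Ω = 0.424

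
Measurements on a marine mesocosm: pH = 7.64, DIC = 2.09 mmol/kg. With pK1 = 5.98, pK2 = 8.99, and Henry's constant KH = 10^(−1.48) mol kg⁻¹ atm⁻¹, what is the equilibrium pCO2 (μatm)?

α₀ = 1 / (1 + K1/[H⁺] + K1K2/[H⁺]²) = 1 / (1 + 10^+1.66 + 10^+0.31)
   = 1 / (1 + 45.709 + 2.0417) = 1/48.751 = 0.02051
[CO2*] = α₀ × DIC = 0.02051 × 2.09 = 0.04287 mmol/kg
pCO2 = [CO2*]/KH = 4.287×10^-5 / 3.311×10^-2 = 1290 μatm

pCO2 = 1290 μatm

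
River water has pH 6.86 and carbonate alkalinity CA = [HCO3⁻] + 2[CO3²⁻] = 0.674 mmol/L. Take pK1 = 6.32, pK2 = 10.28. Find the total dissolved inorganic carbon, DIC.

DIC = 0.868 mmol/L

CA = [HCO3⁻] + 2[CO3²⁻] = (α₁ + 2α₂)·DIC
At pH 6.86: [H⁺]/K1 = 10^-0.54 = 0.28840, K2/[H⁺] = 10^-3.42 = 0.00038019
α₁ = 1/(1 + 0.28840 + 0.00038019) = 1/1.2888 = 0.7759; α₂ = α₁·K2/[H⁺] = 0.0002950
α₁ + 2α₂ = 0.7765
DIC = CA / (α₁ + 2α₂) = 0.674 / 0.7765 = 0.868 mmol/L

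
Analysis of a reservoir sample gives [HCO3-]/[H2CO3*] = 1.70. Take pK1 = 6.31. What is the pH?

From K1 = [H⁺][HCO3-]/[H2CO3*]:  pH = pK1 + log₁₀([HCO3-]/[H2CO3*])
log₁₀(1.70) = +0.230
pH = 6.31 + (+0.230) = 6.54

pH = 6.54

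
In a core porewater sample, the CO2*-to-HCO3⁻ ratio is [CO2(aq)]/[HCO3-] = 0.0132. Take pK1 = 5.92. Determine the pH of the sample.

From K1 = [H⁺][HCO3-]/[CO2(aq)]:  pH = pK1 − log₁₀([CO2(aq)]/[HCO3-])
log₁₀(0.0132) = -1.879
pH = 5.92 − (-1.879) = 7.80

pH = 7.80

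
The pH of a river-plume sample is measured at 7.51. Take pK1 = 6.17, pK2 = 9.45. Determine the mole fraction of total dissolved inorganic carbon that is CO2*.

α₀ = 1 / (1 + K1/[H⁺] + K1K2/[H⁺]²) = 1 / (1 + 10^+1.34 + 10^-0.60)
   = 1 / (1 + 21.878 + 0.25119) = 1/23.129 = 0.04324

α₀ = 0.0432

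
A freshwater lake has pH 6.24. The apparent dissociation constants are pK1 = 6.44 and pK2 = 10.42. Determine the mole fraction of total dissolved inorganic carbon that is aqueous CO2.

α₀ = 0.613

α₀ = 1 / (1 + K1/[H⁺] + K1K2/[H⁺]²) = 1 / (1 + 10^-0.20 + 10^-4.38)
   = 1 / (1 + 0.63096 + 4.1687×10^-5) = 1/1.6310 = 0.6131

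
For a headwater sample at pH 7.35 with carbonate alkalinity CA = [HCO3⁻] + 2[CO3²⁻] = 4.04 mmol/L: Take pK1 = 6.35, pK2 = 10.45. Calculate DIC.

CA = [HCO3⁻] + 2[CO3²⁻] = (α₁ + 2α₂)·DIC
At pH 7.35: [H⁺]/K1 = 10^-1.00 = 0.10000, K2/[H⁺] = 10^-3.10 = 0.00079433
α₁ = 1/(1 + 0.10000 + 0.00079433) = 1/1.1008 = 0.9084; α₂ = α₁·K2/[H⁺] = 0.0007216
α₁ + 2α₂ = 0.9099
DIC = CA / (α₁ + 2α₂) = 4.04 / 0.9099 = 4.44 mmol/L

DIC = 4.44 mmol/L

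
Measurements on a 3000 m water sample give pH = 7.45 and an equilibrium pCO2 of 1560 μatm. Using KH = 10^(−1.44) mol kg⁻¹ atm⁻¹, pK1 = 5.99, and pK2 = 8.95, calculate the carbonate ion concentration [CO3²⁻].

[CO2*] = KH · pCO2 = 10^(−1.44) × 1560×10^-6 = 5.664×10^-5 mol/kg
α₀ = 1/(1 + K1/[H⁺] + K1K2/[H⁺]²) = 1/(1 + 10^+1.46 + 10^-0.04) = 0.03252
DIC = [CO2*]/α₀ = 5.664×10^-5 / 0.03252 = 1.742 mmol/kg
[CO3²⁻] = α₂·DIC; α₂ = 0.02966, so [CO3²⁻] = 0.02966 × 1.742 = 0.0517 mmol/kg

[CO3²⁻] = 0.0517 mmol/kg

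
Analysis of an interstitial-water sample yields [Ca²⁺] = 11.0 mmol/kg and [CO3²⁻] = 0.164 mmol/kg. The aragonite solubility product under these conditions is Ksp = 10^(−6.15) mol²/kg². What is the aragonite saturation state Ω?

Ksp = 10^(−6.15) = 7.079×10^-7
Ω = [Ca²⁺][CO3²⁻]/Ksp = (11.0×10^-3)(0.164×10^-3) / 7.079×10^-7 = 2.55

Ω = 2.55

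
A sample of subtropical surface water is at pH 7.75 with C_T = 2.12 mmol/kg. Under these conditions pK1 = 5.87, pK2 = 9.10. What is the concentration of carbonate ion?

[CO3²⁻] = 0.0895 mmol/kg

α₂ = 1 / (1 + [H⁺]/K2 + [H⁺]²/(K1K2)) = 1 / (1 + 10^+1.35 + 10^-0.53)
   = 1 / (1 + 22.387 + 0.29512) = 1/23.682 = 0.04223
[CO3²⁻] = α₂ × DIC = 0.04223 × 2.12 = 0.0895 mmol/kg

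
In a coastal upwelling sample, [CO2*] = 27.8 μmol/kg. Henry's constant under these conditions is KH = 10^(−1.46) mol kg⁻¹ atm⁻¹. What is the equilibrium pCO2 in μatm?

pCO2 = 802 μatm

KH = 10^(−1.46) = 3.467×10^-2 mol kg⁻¹ atm⁻¹
pCO2 = [CO2*]/KH = 27.8×10^-6 / 3.467×10^-2 = 8.02×10^-4 atm = 802 μatm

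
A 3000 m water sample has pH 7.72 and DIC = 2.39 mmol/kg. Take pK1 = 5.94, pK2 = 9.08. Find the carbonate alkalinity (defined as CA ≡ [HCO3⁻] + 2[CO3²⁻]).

CA = 2.45 mmol/kg

CA = [HCO3⁻] + 2[CO3²⁻] = (α₁ + 2α₂)·DIC
At pH 7.72: [H⁺]/K1 = 10^-1.78 = 0.016596, K2/[H⁺] = 10^-1.36 = 0.043652
α₁ = 1/(1 + 0.016596 + 0.043652) = 1/1.0602 = 0.9432; α₂ = α₁·K2/[H⁺] = 0.04117
α₁ + 2α₂ = 1.0255
CA = 1.0255 × 2.39 = 2.45 mmol/kg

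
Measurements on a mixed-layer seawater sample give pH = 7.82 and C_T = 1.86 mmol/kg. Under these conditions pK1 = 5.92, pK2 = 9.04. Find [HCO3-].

[HCO3⁻] = 1.73 mmol/kg

α₁ = 1 / (1 + [H⁺]/K1 + K2/[H⁺]) = 1 / (1 + 10^-1.90 + 10^-1.22)
   = 1 / (1 + 0.012589 + 0.060256) = 1/1.0728 = 0.9321
[HCO3⁻] = α₁ × DIC = 0.9321 × 1.86 = 1.73 mmol/kg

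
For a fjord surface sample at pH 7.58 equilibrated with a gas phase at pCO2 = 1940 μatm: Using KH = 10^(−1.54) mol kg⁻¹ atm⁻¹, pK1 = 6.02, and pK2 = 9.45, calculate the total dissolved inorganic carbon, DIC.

[CO2*] = KH · pCO2 = 10^(−1.54) × 1940×10^-6 = 5.595×10^-5 mol/kg
α₀ = 1/(1 + K1/[H⁺] + K1K2/[H⁺]²) = 1/(1 + 10^+1.56 + 10^-0.31) = 0.02646
DIC = [CO2*]/α₀ = 5.595×10^-5 / 0.02646 = 2.11 mmol/kg

DIC = 2.11 mmol/kg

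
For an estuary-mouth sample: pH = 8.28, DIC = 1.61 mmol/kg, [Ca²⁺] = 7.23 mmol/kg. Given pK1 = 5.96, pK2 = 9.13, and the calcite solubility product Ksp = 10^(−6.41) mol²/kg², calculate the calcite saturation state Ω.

Ω = 3.69

α₂ = 1 / (1 + [H⁺]/K2 + [H⁺]²/(K1K2)) = 1 / (1 + 10^+0.85 + 10^-1.47)
   = 1 / (1 + 7.0795 + 0.033884) = 1/8.1133 = 0.1233
[CO3²⁻] = α₂ × DIC = 0.1233 × 1.61 = 0.1984 mmol/kg
Ksp = 10^(−6.41) = 3.890×10^-7
Ω = [Ca²⁺][CO3²⁻]/Ksp = (7.23×10^-3)(1.984×10^-4) / 3.890×10^-7 = 3.69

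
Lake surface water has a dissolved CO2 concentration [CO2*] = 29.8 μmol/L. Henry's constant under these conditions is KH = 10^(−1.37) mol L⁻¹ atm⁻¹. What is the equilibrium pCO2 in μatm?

KH = 10^(−1.37) = 4.266×10^-2 mol L⁻¹ atm⁻¹
pCO2 = [CO2*]/KH = 29.8×10^-6 / 4.266×10^-2 = 6.99×10^-4 atm = 699 μatm

pCO2 = 699 μatm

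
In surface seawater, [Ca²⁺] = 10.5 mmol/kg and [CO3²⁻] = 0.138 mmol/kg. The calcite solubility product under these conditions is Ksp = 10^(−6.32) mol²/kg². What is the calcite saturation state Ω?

Ω = 3.03

Ksp = 10^(−6.32) = 4.786×10^-7
Ω = [Ca²⁺][CO3²⁻]/Ksp = (10.5×10^-3)(0.138×10^-3) / 4.786×10^-7 = 3.03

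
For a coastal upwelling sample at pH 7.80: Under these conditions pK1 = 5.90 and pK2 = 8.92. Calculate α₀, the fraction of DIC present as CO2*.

α₀ = 1 / (1 + K1/[H⁺] + K1K2/[H⁺]²) = 1 / (1 + 10^+1.90 + 10^+0.78)
   = 1 / (1 + 79.433 + 6.0256) = 1/86.458 = 0.01157

α₀ = 0.0116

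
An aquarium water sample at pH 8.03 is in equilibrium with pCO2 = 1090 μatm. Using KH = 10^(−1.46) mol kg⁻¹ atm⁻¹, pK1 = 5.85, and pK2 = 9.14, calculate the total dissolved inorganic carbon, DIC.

[CO2*] = KH · pCO2 = 10^(−1.46) × 1090×10^-6 = 3.779×10^-5 mol/kg
α₀ = 1/(1 + K1/[H⁺] + K1K2/[H⁺]²) = 1/(1 + 10^+2.18 + 10^+1.07) = 0.006094
DIC = [CO2*]/α₀ = 3.779×10^-5 / 0.006094 = 6.20 mmol/kg

DIC = 6.20 mmol/kg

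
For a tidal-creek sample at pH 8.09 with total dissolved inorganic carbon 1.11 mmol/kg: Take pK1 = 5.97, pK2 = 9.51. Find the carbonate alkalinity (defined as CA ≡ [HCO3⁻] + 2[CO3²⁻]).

CA = 1.14 mmol/kg

CA = [HCO3⁻] + 2[CO3²⁻] = (α₁ + 2α₂)·DIC
At pH 8.09: [H⁺]/K1 = 10^-2.12 = 0.0075858, K2/[H⁺] = 10^-1.42 = 0.038019
α₁ = 1/(1 + 0.0075858 + 0.038019) = 1/1.0456 = 0.9564; α₂ = α₁·K2/[H⁺] = 0.03636
α₁ + 2α₂ = 1.0291
CA = 1.0291 × 1.11 = 1.14 mmol/kg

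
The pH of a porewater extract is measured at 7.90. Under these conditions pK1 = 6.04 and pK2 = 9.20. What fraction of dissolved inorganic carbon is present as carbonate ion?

α₂ = 0.0471

α₂ = 1 / (1 + [H⁺]/K2 + [H⁺]²/(K1K2)) = 1 / (1 + 10^+1.30 + 10^-0.56)
   = 1 / (1 + 19.953 + 0.27542) = 1/21.228 = 0.04711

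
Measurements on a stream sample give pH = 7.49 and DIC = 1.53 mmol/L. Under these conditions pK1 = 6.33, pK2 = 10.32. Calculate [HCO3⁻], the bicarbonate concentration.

[HCO3⁻] = 1.43 mmol/L

α₁ = 1 / (1 + [H⁺]/K1 + K2/[H⁺]) = 1 / (1 + 10^-1.16 + 10^-2.83)
   = 1 / (1 + 0.069183 + 0.0014791) = 1/1.0707 = 0.9340
[HCO3⁻] = α₁ × DIC = 0.9340 × 1.53 = 1.43 mmol/L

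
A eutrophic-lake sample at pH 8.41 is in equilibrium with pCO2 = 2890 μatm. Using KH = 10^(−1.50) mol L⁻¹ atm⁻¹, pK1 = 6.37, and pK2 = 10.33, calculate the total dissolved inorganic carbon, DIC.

DIC = 10.2 mmol/L

[CO2*] = KH · pCO2 = 10^(−1.50) × 2890×10^-6 = 9.139×10^-5 mol/L
α₀ = 1/(1 + K1/[H⁺] + K1K2/[H⁺]²) = 1/(1 + 10^+2.04 + 10^+0.12) = 0.008931
DIC = [CO2*]/α₀ = 9.139×10^-5 / 0.008931 = 10.2 mmol/L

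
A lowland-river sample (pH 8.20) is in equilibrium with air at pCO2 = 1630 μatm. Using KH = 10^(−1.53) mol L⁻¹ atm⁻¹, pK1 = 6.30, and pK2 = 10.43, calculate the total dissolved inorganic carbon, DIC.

[CO2*] = KH · pCO2 = 10^(−1.53) × 1630×10^-6 = 4.810×10^-5 mol/L
α₀ = 1/(1 + K1/[H⁺] + K1K2/[H⁺]²) = 1/(1 + 10^+1.90 + 10^-0.33) = 0.01236
DIC = [CO2*]/α₀ = 4.810×10^-5 / 0.01236 = 3.89 mmol/L

DIC = 3.89 mmol/L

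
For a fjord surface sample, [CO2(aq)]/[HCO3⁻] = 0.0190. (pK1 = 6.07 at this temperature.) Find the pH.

From K1 = [H⁺][HCO3⁻]/[CO2(aq)]:  pH = pK1 − log₁₀([CO2(aq)]/[HCO3⁻])
log₁₀(0.0190) = -1.721
pH = 6.07 − (-1.721) = 7.79

pH = 7.79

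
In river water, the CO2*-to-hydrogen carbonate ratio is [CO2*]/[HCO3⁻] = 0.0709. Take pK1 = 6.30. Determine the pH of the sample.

pH = 7.45

From K1 = [H⁺][HCO3⁻]/[CO2*]:  pH = pK1 − log₁₀([CO2*]/[HCO3⁻])
log₁₀(0.0709) = -1.149
pH = 6.30 − (-1.149) = 7.45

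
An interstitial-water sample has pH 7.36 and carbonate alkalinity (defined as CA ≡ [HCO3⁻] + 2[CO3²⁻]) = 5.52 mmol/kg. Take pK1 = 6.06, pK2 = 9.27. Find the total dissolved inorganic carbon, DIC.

DIC = 5.72 mmol/kg

CA = [HCO3⁻] + 2[CO3²⁻] = (α₁ + 2α₂)·DIC
At pH 7.36: [H⁺]/K1 = 10^-1.30 = 0.050119, K2/[H⁺] = 10^-1.91 = 0.012303
α₁ = 1/(1 + 0.050119 + 0.012303) = 1/1.0624 = 0.9412; α₂ = α₁·K2/[H⁺] = 0.01158
α₁ + 2α₂ = 0.9644
DIC = CA / (α₁ + 2α₂) = 5.52 / 0.9644 = 5.72 mmol/kg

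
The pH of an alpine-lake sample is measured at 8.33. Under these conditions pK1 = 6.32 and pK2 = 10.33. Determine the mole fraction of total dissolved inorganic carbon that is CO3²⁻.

α₂ = 0.00981

α₂ = 1 / (1 + [H⁺]/K2 + [H⁺]²/(K1K2)) = 1 / (1 + 10^+2.00 + 10^-0.01)
   = 1 / (1 + 100.00 + 0.97724) = 1/101.98 = 0.009806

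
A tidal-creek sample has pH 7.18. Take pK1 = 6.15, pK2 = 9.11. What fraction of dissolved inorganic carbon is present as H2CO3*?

α₀ = 1 / (1 + K1/[H⁺] + K1K2/[H⁺]²) = 1 / (1 + 10^+1.03 + 10^-0.90)
   = 1 / (1 + 10.715 + 0.12589) = 1/11.841 = 0.08445

α₀ = 0.0845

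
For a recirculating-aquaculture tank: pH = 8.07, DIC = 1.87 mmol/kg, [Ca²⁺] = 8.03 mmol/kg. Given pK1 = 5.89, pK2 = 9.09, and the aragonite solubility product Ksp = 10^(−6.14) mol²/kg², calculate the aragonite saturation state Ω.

Ω = 1.80

α₂ = 1 / (1 + [H⁺]/K2 + [H⁺]²/(K1K2)) = 1 / (1 + 10^+1.02 + 10^-1.16)
   = 1 / (1 + 10.471 + 0.069183) = 1/11.540 = 0.08665
[CO3²⁻] = α₂ × DIC = 0.08665 × 1.87 = 0.1620 mmol/kg
Ksp = 10^(−6.14) = 7.244×10^-7
Ω = [Ca²⁺][CO3²⁻]/Ksp = (8.03×10^-3)(1.620×10^-4) / 7.244×10^-7 = 1.80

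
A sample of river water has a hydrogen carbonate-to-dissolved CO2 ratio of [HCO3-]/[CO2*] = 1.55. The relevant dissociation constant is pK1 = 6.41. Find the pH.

pH = 6.60

From K1 = [H⁺][HCO3-]/[CO2*]:  pH = pK1 + log₁₀([HCO3-]/[CO2*])
log₁₀(1.55) = +0.190
pH = 6.41 + (+0.190) = 6.60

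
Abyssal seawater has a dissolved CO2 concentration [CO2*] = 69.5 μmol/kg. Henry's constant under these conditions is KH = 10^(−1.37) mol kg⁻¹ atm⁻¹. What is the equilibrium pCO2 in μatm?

pCO2 = 1630 μatm

KH = 10^(−1.37) = 4.266×10^-2 mol kg⁻¹ atm⁻¹
pCO2 = [CO2*]/KH = 69.5×10^-6 / 4.266×10^-2 = 1.63×10^-3 atm = 1630 μatm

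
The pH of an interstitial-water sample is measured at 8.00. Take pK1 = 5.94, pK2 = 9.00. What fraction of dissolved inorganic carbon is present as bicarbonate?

α₁ = 0.902

α₁ = 1 / (1 + [H⁺]/K1 + K2/[H⁺]) = 1 / (1 + 10^-2.06 + 10^-1.00)
   = 1 / (1 + 0.0087096 + 0.10000) = 1/1.1087 = 0.9019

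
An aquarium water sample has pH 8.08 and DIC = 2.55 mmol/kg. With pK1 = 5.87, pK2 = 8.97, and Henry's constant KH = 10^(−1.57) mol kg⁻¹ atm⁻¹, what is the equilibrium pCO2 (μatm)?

α₀ = 1 / (1 + K1/[H⁺] + K1K2/[H⁺]²) = 1 / (1 + 10^+2.21 + 10^+1.32)
   = 1 / (1 + 162.18 + 20.893) = 1/184.07 = 0.005433
[CO2*] = α₀ × DIC = 0.005433 × 2.55 = 0.01385 mmol/kg = 13.85 μmol/kg
pCO2 = [CO2*]/KH = 1.385×10^-5 / 2.692×10^-2 = 515 μatm

pCO2 = 515 μatm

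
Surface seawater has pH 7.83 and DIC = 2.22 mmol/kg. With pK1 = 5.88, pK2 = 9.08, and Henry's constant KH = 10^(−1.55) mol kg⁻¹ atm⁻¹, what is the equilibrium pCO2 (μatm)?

α₀ = 1 / (1 + K1/[H⁺] + K1K2/[H⁺]²) = 1 / (1 + 10^+1.95 + 10^+0.70)
   = 1 / (1 + 89.125 + 5.0119) = 1/95.137 = 0.01051
[CO2*] = α₀ × DIC = 0.01051 × 2.22 = 0.02333 mmol/kg
pCO2 = [CO2*]/KH = 2.333×10^-5 / 2.818×10^-2 = 828 μatm

pCO2 = 828 μatm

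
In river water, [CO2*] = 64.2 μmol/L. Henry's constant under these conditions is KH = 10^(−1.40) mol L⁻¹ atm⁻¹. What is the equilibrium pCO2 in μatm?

KH = 10^(−1.40) = 3.981×10^-2 mol L⁻¹ atm⁻¹
pCO2 = [CO2*]/KH = 64.2×10^-6 / 3.981×10^-2 = 1.61×10^-3 atm = 1610 μatm

pCO2 = 1610 μatm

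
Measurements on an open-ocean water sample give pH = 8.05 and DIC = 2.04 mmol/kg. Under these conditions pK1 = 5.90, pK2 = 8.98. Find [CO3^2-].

[CO3²⁻] = 0.213 mmol/kg

α₂ = 1 / (1 + [H⁺]/K2 + [H⁺]²/(K1K2)) = 1 / (1 + 10^+0.93 + 10^-1.22)
   = 1 / (1 + 8.5114 + 0.060256) = 1/9.5716 = 0.1045
[CO3²⁻] = α₂ × DIC = 0.1045 × 2.04 = 0.213 mmol/kg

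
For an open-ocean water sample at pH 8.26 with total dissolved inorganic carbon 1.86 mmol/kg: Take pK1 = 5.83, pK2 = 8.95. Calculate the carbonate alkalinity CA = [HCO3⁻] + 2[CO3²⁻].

CA = 2.17 mmol/kg

CA = [HCO3⁻] + 2[CO3²⁻] = (α₁ + 2α₂)·DIC
At pH 8.26: [H⁺]/K1 = 10^-2.43 = 0.0037154, K2/[H⁺] = 10^-0.69 = 0.20417
α₁ = 1/(1 + 0.0037154 + 0.20417) = 1/1.2079 = 0.8279; α₂ = α₁·K2/[H⁺] = 0.1690
α₁ + 2α₂ = 1.1660
CA = 1.1660 × 1.86 = 2.17 mmol/kg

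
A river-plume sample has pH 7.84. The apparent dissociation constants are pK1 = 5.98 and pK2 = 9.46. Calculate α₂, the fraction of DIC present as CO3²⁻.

α₂ = 0.0231

α₂ = 1 / (1 + [H⁺]/K2 + [H⁺]²/(K1K2)) = 1 / (1 + 10^+1.62 + 10^-0.24)
   = 1 / (1 + 41.687 + 0.57544) = 1/43.262 = 0.02311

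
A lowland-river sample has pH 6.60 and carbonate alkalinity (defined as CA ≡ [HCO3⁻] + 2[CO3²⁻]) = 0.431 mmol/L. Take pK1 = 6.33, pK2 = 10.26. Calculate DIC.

DIC = 0.662 mmol/L

CA = [HCO3⁻] + 2[CO3²⁻] = (α₁ + 2α₂)·DIC
At pH 6.60: [H⁺]/K1 = 10^-0.27 = 0.53703, K2/[H⁺] = 10^-3.66 = 0.00021878
α₁ = 1/(1 + 0.53703 + 0.00021878) = 1/1.5373 = 0.6505; α₂ = α₁·K2/[H⁺] = 0.0001423
α₁ + 2α₂ = 0.6508
DIC = CA / (α₁ + 2α₂) = 0.431 / 0.6508 = 0.662 mmol/L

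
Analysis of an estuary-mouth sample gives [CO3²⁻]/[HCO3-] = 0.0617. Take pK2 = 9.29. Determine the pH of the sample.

pH = 8.08

From K2 = [H⁺][CO3²⁻]/[HCO3-]:  pH = pK2 + log₁₀([CO3²⁻]/[HCO3-])
log₁₀(0.0617) = -1.210
pH = 9.29 + (-1.210) = 8.08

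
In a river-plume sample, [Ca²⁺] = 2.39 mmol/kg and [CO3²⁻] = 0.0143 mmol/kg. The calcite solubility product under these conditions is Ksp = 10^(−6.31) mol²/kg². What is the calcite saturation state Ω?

Ω = 0.0698

Ksp = 10^(−6.31) = 4.898×10^-7
Ω = [Ca²⁺][CO3²⁻]/Ksp = (2.39×10^-3)(0.0143×10^-3) / 4.898×10^-7 = 0.0698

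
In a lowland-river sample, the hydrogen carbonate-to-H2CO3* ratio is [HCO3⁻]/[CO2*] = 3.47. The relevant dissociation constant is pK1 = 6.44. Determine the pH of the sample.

From K1 = [H⁺][HCO3⁻]/[CO2*]:  pH = pK1 + log₁₀([HCO3⁻]/[CO2*])
log₁₀(3.47) = +0.540
pH = 6.44 + (+0.540) = 6.98

pH = 6.98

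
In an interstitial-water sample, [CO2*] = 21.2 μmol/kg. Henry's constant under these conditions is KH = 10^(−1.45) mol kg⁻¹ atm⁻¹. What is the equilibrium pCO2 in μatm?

KH = 10^(−1.45) = 3.548×10^-2 mol kg⁻¹ atm⁻¹
pCO2 = [CO2*]/KH = 21.2×10^-6 / 3.548×10^-2 = 5.97×10^-4 atm = 597 μatm

pCO2 = 597 μatm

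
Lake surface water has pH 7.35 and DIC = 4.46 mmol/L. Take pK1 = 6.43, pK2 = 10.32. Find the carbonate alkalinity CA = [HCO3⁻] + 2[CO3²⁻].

CA = 3.99 mmol/L

CA = [HCO3⁻] + 2[CO3²⁻] = (α₁ + 2α₂)·DIC
At pH 7.35: [H⁺]/K1 = 10^-0.92 = 0.12023, K2/[H⁺] = 10^-2.97 = 0.0010715
α₁ = 1/(1 + 0.12023 + 0.0010715) = 1/1.1213 = 0.8918; α₂ = α₁·K2/[H⁺] = 0.0009556
α₁ + 2α₂ = 0.8937
CA = 0.8937 × 4.46 = 3.99 mmol/L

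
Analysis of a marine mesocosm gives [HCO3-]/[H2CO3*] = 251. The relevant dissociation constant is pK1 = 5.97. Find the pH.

From K1 = [H⁺][HCO3-]/[H2CO3*]:  pH = pK1 + log₁₀([HCO3-]/[H2CO3*])
log₁₀(251) = +2.400
pH = 5.97 + (+2.400) = 8.37

pH = 8.37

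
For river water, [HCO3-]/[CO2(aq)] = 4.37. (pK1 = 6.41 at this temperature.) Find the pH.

From K1 = [H⁺][HCO3-]/[CO2(aq)]:  pH = pK1 + log₁₀([HCO3-]/[CO2(aq)])
log₁₀(4.37) = +0.640
pH = 6.41 + (+0.640) = 7.05

pH = 7.05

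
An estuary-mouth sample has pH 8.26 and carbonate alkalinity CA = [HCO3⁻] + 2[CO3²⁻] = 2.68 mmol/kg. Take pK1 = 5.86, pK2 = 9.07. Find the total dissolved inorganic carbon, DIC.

DIC = 2.37 mmol/kg

CA = [HCO3⁻] + 2[CO3²⁻] = (α₁ + 2α₂)·DIC
At pH 8.26: [H⁺]/K1 = 10^-2.40 = 0.0039811, K2/[H⁺] = 10^-0.81 = 0.15488
α₁ = 1/(1 + 0.0039811 + 0.15488) = 1/1.1589 = 0.8629; α₂ = α₁·K2/[H⁺] = 0.1336
α₁ + 2α₂ = 1.1302
DIC = CA / (α₁ + 2α₂) = 2.68 / 1.1302 = 2.37 mmol/kg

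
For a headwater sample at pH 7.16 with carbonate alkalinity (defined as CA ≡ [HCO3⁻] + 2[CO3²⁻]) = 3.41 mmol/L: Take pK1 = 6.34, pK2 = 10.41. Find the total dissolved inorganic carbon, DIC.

CA = [HCO3⁻] + 2[CO3²⁻] = (α₁ + 2α₂)·DIC
At pH 7.16: [H⁺]/K1 = 10^-0.82 = 0.15136, K2/[H⁺] = 10^-3.25 = 0.00056234
α₁ = 1/(1 + 0.15136 + 0.00056234) = 1/1.1519 = 0.8681; α₂ = α₁·K2/[H⁺] = 0.0004882
α₁ + 2α₂ = 0.8691
DIC = CA / (α₁ + 2α₂) = 3.41 / 0.8691 = 3.92 mmol/L

DIC = 3.92 mmol/L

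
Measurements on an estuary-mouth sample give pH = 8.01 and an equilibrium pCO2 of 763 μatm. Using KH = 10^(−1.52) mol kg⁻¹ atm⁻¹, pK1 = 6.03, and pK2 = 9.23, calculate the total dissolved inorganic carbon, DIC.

DIC = 2.36 mmol/kg

[CO2*] = KH · pCO2 = 10^(−1.52) × 763×10^-6 = 2.304×10^-5 mol/kg
α₀ = 1/(1 + K1/[H⁺] + K1K2/[H⁺]²) = 1/(1 + 10^+1.98 + 10^+0.76) = 0.009780
DIC = [CO2*]/α₀ = 2.304×10^-5 / 0.009780 = 2.36 mmol/kg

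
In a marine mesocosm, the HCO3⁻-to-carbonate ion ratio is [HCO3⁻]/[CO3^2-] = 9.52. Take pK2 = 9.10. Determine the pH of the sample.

From K2 = [H⁺][CO3^2-]/[HCO3⁻]:  pH = pK2 − log₁₀([HCO3⁻]/[CO3^2-])
log₁₀(9.52) = +0.979
pH = 9.10 − (+0.979) = 8.12

pH = 8.12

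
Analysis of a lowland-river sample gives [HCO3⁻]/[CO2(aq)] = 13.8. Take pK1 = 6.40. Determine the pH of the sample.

From K1 = [H⁺][HCO3⁻]/[CO2(aq)]:  pH = pK1 + log₁₀([HCO3⁻]/[CO2(aq)])
log₁₀(13.8) = +1.140
pH = 6.40 + (+1.140) = 7.54

pH = 7.54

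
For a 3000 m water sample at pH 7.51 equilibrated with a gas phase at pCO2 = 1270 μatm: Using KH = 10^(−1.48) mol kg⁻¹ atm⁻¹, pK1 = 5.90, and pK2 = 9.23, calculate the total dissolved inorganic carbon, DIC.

DIC = 1.79 mmol/kg

[CO2*] = KH · pCO2 = 10^(−1.48) × 1270×10^-6 = 4.205×10^-5 mol/kg
α₀ = 1/(1 + K1/[H⁺] + K1K2/[H⁺]²) = 1/(1 + 10^+1.61 + 10^-0.11) = 0.02352
DIC = [CO2*]/α₀ = 4.205×10^-5 / 0.02352 = 1.79 mmol/kg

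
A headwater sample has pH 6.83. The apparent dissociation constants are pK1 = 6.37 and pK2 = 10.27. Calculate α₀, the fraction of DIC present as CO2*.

α₀ = 1 / (1 + K1/[H⁺] + K1K2/[H⁺]²) = 1 / (1 + 10^+0.46 + 10^-2.98)
   = 1 / (1 + 2.8840 + 0.0010471) = 1/3.8851 = 0.2574

α₀ = 0.257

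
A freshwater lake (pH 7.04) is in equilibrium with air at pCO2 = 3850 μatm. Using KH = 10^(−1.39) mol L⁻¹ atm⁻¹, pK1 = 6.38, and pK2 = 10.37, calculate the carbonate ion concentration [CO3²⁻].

[CO3²⁻] = 0.335 μmol/L

[CO2*] = KH · pCO2 = 10^(−1.39) × 3850×10^-6 = 1.568×10^-4 mol/L
α₀ = 1/(1 + K1/[H⁺] + K1K2/[H⁺]²) = 1/(1 + 10^+0.66 + 10^-2.67) = 0.1794
DIC = [CO2*]/α₀ = 1.568×10^-4 / 0.1794 = 0.8741 mmol/L
[CO3²⁻] = α₂·DIC; α₂ = 0.0003836, so [CO3²⁻] = 0.0003836 × 0.8741 = 0.000335 mmol/L = 0.335 μmol/L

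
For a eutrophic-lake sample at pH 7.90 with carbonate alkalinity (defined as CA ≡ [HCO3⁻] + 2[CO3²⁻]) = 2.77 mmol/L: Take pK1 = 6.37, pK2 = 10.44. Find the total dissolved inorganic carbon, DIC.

CA = [HCO3⁻] + 2[CO3²⁻] = (α₁ + 2α₂)·DIC
At pH 7.90: [H⁺]/K1 = 10^-1.53 = 0.029512, K2/[H⁺] = 10^-2.54 = 0.0028840
α₁ = 1/(1 + 0.029512 + 0.0028840) = 1/1.0324 = 0.9686; α₂ = α₁·K2/[H⁺] = 0.002794
α₁ + 2α₂ = 0.9742
DIC = CA / (α₁ + 2α₂) = 2.77 / 0.9742 = 2.84 mmol/L

DIC = 2.84 mmol/L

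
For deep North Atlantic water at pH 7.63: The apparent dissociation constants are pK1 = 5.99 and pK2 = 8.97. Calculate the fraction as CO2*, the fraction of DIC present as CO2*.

α₀ = 0.0214

α₀ = 1 / (1 + K1/[H⁺] + K1K2/[H⁺]²) = 1 / (1 + 10^+1.64 + 10^+0.30)
   = 1 / (1 + 43.652 + 1.9953) = 1/46.647 = 0.02144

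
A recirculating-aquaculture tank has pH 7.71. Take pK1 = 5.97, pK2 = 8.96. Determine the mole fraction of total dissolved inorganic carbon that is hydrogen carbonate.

α₁ = 0.931

α₁ = 1 / (1 + [H⁺]/K1 + K2/[H⁺]) = 1 / (1 + 10^-1.74 + 10^-1.25)
   = 1 / (1 + 0.018197 + 0.056234) = 1/1.0744 = 0.9307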